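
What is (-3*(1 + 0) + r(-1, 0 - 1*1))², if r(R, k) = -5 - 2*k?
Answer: 36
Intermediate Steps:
(-3*(1 + 0) + r(-1, 0 - 1*1))² = (-3*(1 + 0) + (-5 - 2*(0 - 1*1)))² = (-3*1 + (-5 - 2*(0 - 1)))² = (-3 + (-5 - 2*(-1)))² = (-3 + (-5 + 2))² = (-3 - 3)² = (-6)² = 36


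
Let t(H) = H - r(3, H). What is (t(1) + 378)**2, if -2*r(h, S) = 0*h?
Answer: 143641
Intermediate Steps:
r(h, S) = 0 (r(h, S) = -0*h = -1/2*0 = 0)
t(H) = H (t(H) = H - 1*0 = H + 0 = H)
(t(1) + 378)**2 = (1 + 378)**2 = 379**2 = 143641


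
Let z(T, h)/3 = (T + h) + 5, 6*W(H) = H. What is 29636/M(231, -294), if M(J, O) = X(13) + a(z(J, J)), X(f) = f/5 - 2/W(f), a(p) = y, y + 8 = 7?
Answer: 481585/11 ≈ 43780.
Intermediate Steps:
W(H) = H/6
y = -1 (y = -8 + 7 = -1)
z(T, h) = 15 + 3*T + 3*h (z(T, h) = 3*((T + h) + 5) = 3*(5 + T + h) = 15 + 3*T + 3*h)
a(p) = -1
X(f) = -12/f + f/5 (X(f) = f/5 - 2*6/f = f*(⅕) - 12/f = f/5 - 12/f = -12/f + f/5)
M(J, O) = 44/65 (M(J, O) = (-12/13 + (⅕)*13) - 1 = (-12*1/13 + 13/5) - 1 = (-12/13 + 13/5) - 1 = 109/65 - 1 = 44/65)
29636/M(231, -294) = 29636/(44/65) = 29636*(65/44) = 481585/11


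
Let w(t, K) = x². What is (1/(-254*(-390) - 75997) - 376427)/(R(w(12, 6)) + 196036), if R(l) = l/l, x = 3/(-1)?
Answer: -8681535900/4521201331 ≈ -1.9202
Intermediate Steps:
x = -3 (x = 3*(-1) = -3)
w(t, K) = 9 (w(t, K) = (-3)² = 9)
R(l) = 1
(1/(-254*(-390) - 75997) - 376427)/(R(w(12, 6)) + 196036) = (1/(-254*(-390) - 75997) - 376427)/(1 + 196036) = (1/(99060 - 75997) - 376427)/196037 = (1/23063 - 376427)*(1/196037) = -8681535900/23063*1/196037 = -8681535900/4521201331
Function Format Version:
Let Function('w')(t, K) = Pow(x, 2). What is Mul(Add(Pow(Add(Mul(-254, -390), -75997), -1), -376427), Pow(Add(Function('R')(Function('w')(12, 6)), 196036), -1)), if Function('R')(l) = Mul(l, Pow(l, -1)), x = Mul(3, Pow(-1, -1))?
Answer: Rational(-8681535900, 4521201331) ≈ -1.9202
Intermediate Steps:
x = -3 (x = Mul(3, -1) = -3)
Function('w')(t, K) = 9 (Function('w')(t, K) = Pow(-3, 2) = 9)
Function('R')(l) = 1
Mul(Add(Pow(Add(Mul(-254, -390), -75997), -1), -376427), Pow(Add(Function('R')(Function('w')(12, 6)), 196036), -1)) = Mul(Add(Pow(Add(Mul(-254, -390), -75997), -1), -376427), Pow(Add(1, 196036), -1)) = Mul(Add(Pow(Add(99060, -75997), -1), -376427), Pow(196037, -1)) = Mul(Add(Pow(23063, -1), -376427), Rational(1, 196037)) = Mul(Add(Rational(1, 23063), -376427), Rational(1, 196037)) = Mul(Rational(-8681535900, 23063), Rational(1, 196037)) = Rational(-8681535900, 4521201331)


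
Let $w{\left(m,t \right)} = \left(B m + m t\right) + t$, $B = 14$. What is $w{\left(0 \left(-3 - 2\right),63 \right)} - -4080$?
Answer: $4143$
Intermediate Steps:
$w{\left(m,t \right)} = t + 14 m + m t$ ($w{\left(m,t \right)} = \left(14 m + m t\right) + t = t + 14 m + m t$)
$w{\left(0 \left(-3 - 2\right),63 \right)} - -4080 = \left(63 + 14 \cdot 0 \left(-3 - 2\right) + 0 \left(-3 - 2\right) 63\right) - -4080 = \left(63 + 14 \cdot 0 \left(-5\right) + 0 \left(-5\right) 63\right) + 4080 = \left(63 + 14 \cdot 0 + 0 \cdot 63\right) + 4080 = \left(63 + 0 + 0\right) + 4080 = 63 + 4080 = 4143$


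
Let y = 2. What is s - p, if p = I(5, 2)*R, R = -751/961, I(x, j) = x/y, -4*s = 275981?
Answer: -265210231/3844 ≈ -68993.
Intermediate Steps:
s = -275981/4 (s = -¼*275981 = -275981/4 ≈ -68995.)
I(x, j) = x/2
R = -751/961 (R = -751*1/961 = -751/961 ≈ -0.78148)
p = -3755/1922 (p = ((½)*5)*(-751/961) = (5/2)*(-751/961) = -3755/1922 ≈ -1.9537)
s - p = -275981/4 - 1*(-3755/1922) = -275981/4 + 3755/1922 = -265210231/3844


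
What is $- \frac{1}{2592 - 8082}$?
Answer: $\frac{1}{5490} \approx 0.00018215$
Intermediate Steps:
$- \frac{1}{2592 - 8082} = - \frac{1}{-5490} = \left(-1\right) \left(- \frac{1}{5490}\right) = \frac{1}{5490}$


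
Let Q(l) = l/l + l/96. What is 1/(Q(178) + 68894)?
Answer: 48/3307049 ≈ 1.4514e-5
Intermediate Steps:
Q(l) = 1 + l/96 (Q(l) = 1 + l*(1/96) = 1 + l/96)
1/(Q(178) + 68894) = 1/((1 + (1/96)*178) + 68894) = 1/((1 + 89/48) + 68894) = 1/(137/48 + 68894) = 1/(3307049/48) = 48/3307049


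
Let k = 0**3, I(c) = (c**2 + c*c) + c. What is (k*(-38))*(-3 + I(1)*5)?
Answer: 0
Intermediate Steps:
I(c) = c + 2*c**2 (I(c) = (c**2 + c**2) + c = 2*c**2 + c = c + 2*c**2)
k = 0
(k*(-38))*(-3 + I(1)*5) = (0*(-38))*(-3 + (1*(1 + 2*1))*5) = 0*(-3 + (1*(1 + 2))*5) = 0*(-3 + (1*3)*5) = 0*(-3 + 3*5) = 0*(-3 + 15) = 0*12 = 0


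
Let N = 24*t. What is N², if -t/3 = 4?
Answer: 82944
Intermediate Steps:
t = -12 (t = -3*4 = -12)
N = -288 (N = 24*(-12) = -288)
N² = (-288)² = 82944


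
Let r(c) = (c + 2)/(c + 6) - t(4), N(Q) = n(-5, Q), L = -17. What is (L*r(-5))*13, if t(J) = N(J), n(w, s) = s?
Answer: 1547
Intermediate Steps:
N(Q) = Q
t(J) = J
r(c) = -4 + (2 + c)/(6 + c) (r(c) = (c + 2)/(c + 6) - 1*4 = (2 + c)/(6 + c) - 4 = -4 + (2 + c)/(6 + c))
(L*r(-5))*13 = -17*(-22 - 3*(-5))/(6 - 5)*13 = -17*(-22 + 15)/1*13 = -17*(-7)*13 = 119*13 = 1547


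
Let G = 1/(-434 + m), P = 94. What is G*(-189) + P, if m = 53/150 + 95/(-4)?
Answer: 12955286/137219 ≈ 94.413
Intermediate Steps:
m = -7019/300 (m = 53*(1/150) + 95*(-1/4) = 53/150 - 95/4 = -7019/300 ≈ -23.397)
G = -300/137219 (G = 1/(-434 - 7019/300) = 1/(-137219/300) = -300/137219 ≈ -0.0021863)
G*(-189) + P = -300/137219*(-189) + 94 = 56700/137219 + 94 = 12955286/137219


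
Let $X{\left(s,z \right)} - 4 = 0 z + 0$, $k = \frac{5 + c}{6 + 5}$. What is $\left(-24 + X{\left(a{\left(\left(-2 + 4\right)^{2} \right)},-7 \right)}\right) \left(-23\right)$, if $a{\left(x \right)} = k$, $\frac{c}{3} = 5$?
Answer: $460$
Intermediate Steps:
$c = 15$ ($c = 3 \cdot 5 = 15$)
$k = \frac{20}{11}$ ($k = \frac{5 + 15}{6 + 5} = \frac{20}{11} \approx 1.8182$)
$a{\left(x \right)} = \frac{20}{11}$
$X{\left(s,z \right)} = 4$ ($X{\left(s,z \right)} = 4 + \left(0 z + 0\right) = 4 + \left(0 + 0\right) = 4 + 0 = 4$)
$\left(-24 + X{\left(a{\left(\left(-2 + 4\right)^{2} \right)},-7 \right)}\right) \left(-23\right) = \left(-24 + 4\right) \left(-23\right) = \left(-20\right) \left(-23\right) = 460$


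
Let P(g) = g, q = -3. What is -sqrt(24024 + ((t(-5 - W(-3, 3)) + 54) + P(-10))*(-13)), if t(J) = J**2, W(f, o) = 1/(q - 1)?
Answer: -3*sqrt(41171)/4 ≈ -152.18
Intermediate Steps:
W(f, o) = -1/4 (W(f, o) = 1/(-3 - 1) = 1/(-4) = -1/4)
-sqrt(24024 + ((t(-5 - W(-3, 3)) + 54) + P(-10))*(-13)) = -sqrt(24024 + (((-5 - 1*(-1/4))**2 + 54) - 10)*(-13)) = -sqrt(24024 + (((-5 + 1/4)**2 + 54) - 10)*(-13)) = -sqrt(24024 + (((-19/4)**2 + 54) - 10)*(-13)) = -sqrt(24024 + ((361/16 + 54) - 10)*(-13)) = -sqrt(24024 + (1225/16 - 10)*(-13)) = -sqrt(24024 + (1065/16)*(-13)) = -sqrt(24024 - 13845/16) = -sqrt(370539/16) = -3*sqrt(41171)/4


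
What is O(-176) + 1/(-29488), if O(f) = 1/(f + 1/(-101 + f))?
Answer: -8216929/1437628464 ≈ -0.0057156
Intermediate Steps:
O(-176) + 1/(-29488) = (-101 - 176)/(1 + (-176)² - 101*(-176)) + 1/(-29488) = -277/(1 + 30976 + 17776) - 1/29488 = -277/48753 - 1/29488 = -8216929/1437628464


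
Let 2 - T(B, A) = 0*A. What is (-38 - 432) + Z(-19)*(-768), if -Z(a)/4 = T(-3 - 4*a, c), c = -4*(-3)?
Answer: 5674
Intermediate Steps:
c = 12
T(B, A) = 2 (T(B, A) = 2 - 0*A = 2 - 1*0 = 2 + 0 = 2)
Z(a) = -8 (Z(a) = -4*2 = -8)
(-38 - 432) + Z(-19)*(-768) = (-38 - 432) - 8*(-768) = -470 + 6144 = 5674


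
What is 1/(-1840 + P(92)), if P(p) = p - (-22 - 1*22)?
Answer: -1/1704 ≈ -0.00058685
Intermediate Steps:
P(p) = 44 + p (P(p) = p - (-22 - 22) = p - 1*(-44) = p + 44 = 44 + p)
1/(-1840 + P(92)) = 1/(-1840 + (44 + 92)) = 1/(-1840 + 136) = 1/(-1704) = -1/1704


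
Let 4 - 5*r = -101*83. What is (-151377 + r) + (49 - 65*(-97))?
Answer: -716728/5 ≈ -1.4335e+5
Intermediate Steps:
r = 8387/5 (r = ⅘ - (-101)*83/5 = ⅘ - ⅕*(-8383) = ⅘ + 8383/5 = 8387/5 ≈ 1677.4)
(-151377 + r) + (49 - 65*(-97)) = (-151377 + 8387/5) + (49 - 65*(-97)) = -748498/5 + (49 + 6305) = -748498/5 + 6354 = -716728/5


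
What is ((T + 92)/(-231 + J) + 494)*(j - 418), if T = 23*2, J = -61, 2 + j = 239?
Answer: -13041955/146 ≈ -89329.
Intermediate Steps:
j = 237 (j = -2 + 239 = 237)
T = 46
((T + 92)/(-231 + J) + 494)*(j - 418) = ((46 + 92)/(-231 - 61) + 494)*(237 - 418) = (138/(-292) + 494)*(-181) = (138*(-1/292) + 494)*(-181) = (-69/146 + 494)*(-181) = (72055/146)*(-181) = -13041955/146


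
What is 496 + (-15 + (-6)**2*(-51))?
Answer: -1355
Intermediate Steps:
496 + (-15 + (-6)**2*(-51)) = 496 + (-15 + 36*(-51)) = 496 + (-15 - 1836) = 496 - 1851 = -1355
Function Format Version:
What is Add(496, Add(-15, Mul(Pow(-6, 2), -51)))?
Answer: -1355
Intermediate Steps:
Add(496, Add(-15, Mul(Pow(-6, 2), -51))) = Add(496, Add(-15, Mul(36, -51))) = Add(496, Add(-15, -1836)) = Add(496, -1851) = -1355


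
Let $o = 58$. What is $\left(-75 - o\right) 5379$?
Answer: $-715407$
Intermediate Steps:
$\left(-75 - o\right) 5379 = \left(-75 - 58\right) 5379 = \left(-133\right) 5379 = -715407$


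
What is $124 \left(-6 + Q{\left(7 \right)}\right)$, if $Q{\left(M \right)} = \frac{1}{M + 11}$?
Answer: $- \frac{6634}{9} \approx -737.11$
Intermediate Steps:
$Q{\left(M \right)} = \frac{1}{11 + M}$
$124 \left(-6 + Q{\left(7 \right)}\right) = 124 \left(-6 + \frac{1}{11 + 7}\right) = 124 \left(-6 + \frac{1}{18}\right) = 124 \left(- \frac{107}{18}\right) = - \frac{6634}{9}$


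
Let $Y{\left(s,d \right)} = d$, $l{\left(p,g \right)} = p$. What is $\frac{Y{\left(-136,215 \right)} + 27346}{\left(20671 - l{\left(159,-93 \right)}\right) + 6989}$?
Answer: $\frac{9187}{9167} \approx 1.0022$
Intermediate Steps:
$\frac{Y{\left(-136,215 \right)} + 27346}{\left(20671 - l{\left(159,-93 \right)}\right) + 6989} = \frac{215 + 27346}{\left(20671 - 159\right) + 6989} = \frac{27561}{\left(20671 - 159\right) + 6989} = \frac{27561}{20512 + 6989} = \frac{27561}{27501} = 27561 \cdot \frac{1}{27501} = \frac{9187}{9167}$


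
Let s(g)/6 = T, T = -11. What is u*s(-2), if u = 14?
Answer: -924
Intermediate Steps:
s(g) = -66 (s(g) = 6*(-11) = -66)
u*s(-2) = 14*(-66) = -924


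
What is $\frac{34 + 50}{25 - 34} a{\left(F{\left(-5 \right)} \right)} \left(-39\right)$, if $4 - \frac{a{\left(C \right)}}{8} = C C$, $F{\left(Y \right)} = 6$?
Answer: $-93184$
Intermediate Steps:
$a{\left(C \right)} = 32 - 8 C^{2}$ ($a{\left(C \right)} = 32 - 8 C C = 32 - 8 C^{2}$)
$\frac{34 + 50}{25 - 34} a{\left(F{\left(-5 \right)} \right)} \left(-39\right) = \frac{34 + 50}{25 - 34} \left(32 - 8 \cdot 6^{2}\right) \left(-39\right) = \frac{84}{-9} \left(32 - 288\right) \left(-39\right) = 84 \left(- \frac{1}{9}\right) \left(32 - 288\right) \left(-39\right) = \left(- \frac{28}{3}\right) \left(-256\right) \left(-39\right) = \frac{7168}{3} \left(-39\right) = -93184$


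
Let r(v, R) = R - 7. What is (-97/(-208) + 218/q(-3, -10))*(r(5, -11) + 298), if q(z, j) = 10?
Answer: 162099/26 ≈ 6234.6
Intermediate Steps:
r(v, R) = -7 + R
(-97/(-208) + 218/q(-3, -10))*(r(5, -11) + 298) = (-97/(-208) + 218/10)*((-7 - 11) + 298) = (-97*(-1/208) + 218*(⅒))*(-18 + 298) = (97/208 + 109/5)*280 = (23157/1040)*280 = 162099/26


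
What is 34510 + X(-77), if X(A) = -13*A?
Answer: 35511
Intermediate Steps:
34510 + X(-77) = 34510 - 13*(-77) = 34510 + 1001 = 35511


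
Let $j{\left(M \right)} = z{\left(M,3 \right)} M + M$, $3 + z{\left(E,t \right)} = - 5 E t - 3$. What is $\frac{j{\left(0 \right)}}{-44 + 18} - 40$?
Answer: $-40$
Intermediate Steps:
$z{\left(E,t \right)} = -6 - 5 E t$ ($z{\left(E,t \right)} = -3 + \left(- 5 E t - 3\right) = -3 - \left(3 + 5 E t\right) = -6 - 5 E t$)
$j{\left(M \right)} = M + M \left(-6 - 15 M\right)$ ($j{\left(M \right)} = \left(-6 - 5 M 3\right) M + M = \left(-6 - 15 M\right) M + M = M \left(-6 - 15 M\right) + M = M + M \left(-6 - 15 M\right)$)
$\frac{j{\left(0 \right)}}{-44 + 18} - 40 = \frac{\left(-5\right) 0 \left(1 + 3 \cdot 0\right)}{-44 + 18} - 40 = \frac{\left(-5\right) 0 \left(1 + 0\right)}{-26} - 40 = - \frac{\left(-5\right) 0 \cdot 1}{26} - 40 = \left(- \frac{1}{26}\right) 0 - 40 = 0 - 40 = -40$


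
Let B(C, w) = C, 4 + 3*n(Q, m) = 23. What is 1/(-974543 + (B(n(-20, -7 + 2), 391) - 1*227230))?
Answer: -3/3605300 ≈ -8.3211e-7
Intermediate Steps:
n(Q, m) = 19/3 (n(Q, m) = -4/3 + (1/3)*23 = -4/3 + 23/3 = 19/3)
1/(-974543 + (B(n(-20, -7 + 2), 391) - 1*227230)) = 1/(-974543 + (19/3 - 1*227230)) = 1/(-974543 + (19/3 - 227230)) = 1/(-974543 - 681671/3) = 1/(-3605300/3) = -3/3605300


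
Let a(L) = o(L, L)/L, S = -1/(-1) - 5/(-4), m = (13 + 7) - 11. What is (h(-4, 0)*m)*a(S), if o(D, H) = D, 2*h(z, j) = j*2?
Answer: 0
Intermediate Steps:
m = 9 (m = 20 - 11 = 9)
h(z, j) = j (h(z, j) = (j*2)/2 = (2*j)/2 = j)
S = 9/4 (S = -1*(-1) - 5*(-¼) = 1 + 5/4 = 9/4 ≈ 2.2500)
a(L) = 1 (a(L) = L/L = 1)
(h(-4, 0)*m)*a(S) = (0*9)*1 = 0*1 = 0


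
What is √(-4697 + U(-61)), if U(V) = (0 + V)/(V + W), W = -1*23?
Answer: I*√8284227/42 ≈ 68.529*I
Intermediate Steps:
W = -23
U(V) = V/(-23 + V) (U(V) = (0 + V)/(V - 23) = V/(-23 + V))
√(-4697 + U(-61)) = √(-4697 - 61/(-23 - 61)) = √(-4697 - 61/(-84)) = √(-4697 - 61*(-1/84)) = √(-4697 + 61/84) = √(-394487/84) = I*√8284227/42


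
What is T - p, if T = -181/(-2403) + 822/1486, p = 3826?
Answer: -6829929238/1785429 ≈ -3825.4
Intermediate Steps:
T = 1122116/1785429 (T = -181*(-1/2403) + 822*(1/1486) = 181/2403 + 411/743 = 1122116/1785429 ≈ 0.62849)
T - p = 1122116/1785429 - 1*3826 = 1122116/1785429 - 3826 = -6829929238/1785429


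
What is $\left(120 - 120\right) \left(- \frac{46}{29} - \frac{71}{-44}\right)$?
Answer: $0$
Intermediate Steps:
$\left(120 - 120\right) \left(- \frac{46}{29} - \frac{71}{-44}\right) = 0 \left(\left(-46\right) \frac{1}{29} - - \frac{71}{44}\right) = 0 \left(- \frac{46}{29} + \frac{71}{44}\right) = 0 \cdot \frac{35}{1276} = 0$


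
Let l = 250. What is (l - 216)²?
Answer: 1156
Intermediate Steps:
(l - 216)² = (250 - 216)² = 34² = 1156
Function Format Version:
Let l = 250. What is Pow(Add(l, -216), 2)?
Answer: 1156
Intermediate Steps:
Pow(Add(l, -216), 2) = Pow(Add(250, -216), 2) = Pow(34, 2) = 1156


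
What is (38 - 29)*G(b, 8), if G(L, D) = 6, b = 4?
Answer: 54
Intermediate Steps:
(38 - 29)*G(b, 8) = (38 - 29)*6 = 9*6 = 54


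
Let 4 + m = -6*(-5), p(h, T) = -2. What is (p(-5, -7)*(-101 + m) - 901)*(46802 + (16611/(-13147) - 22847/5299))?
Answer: -2448348273372108/69665953 ≈ -3.5144e+7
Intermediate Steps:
m = 26 (m = -4 - 6*(-5) = -4 + 30 = 26)
(p(-5, -7)*(-101 + m) - 901)*(46802 + (16611/(-13147) - 22847/5299)) = (-2*(-101 + 26) - 901)*(46802 + (16611/(-13147) - 22847/5299)) = (-2*(-75) - 901)*(46802 + (16611*(-1/13147) - 22847*1/5299)) = (150 - 901)*(46802 + (-16611/13147 - 22847/5299)) = -751*(46802 - 388391198/69665953) = -751*3260117541108/69665953 = -2448348273372108/69665953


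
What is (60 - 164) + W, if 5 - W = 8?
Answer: -107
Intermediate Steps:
W = -3 (W = 5 - 1*8 = 5 - 8 = -3)
(60 - 164) + W = (60 - 164) - 3 = -104 - 3 = -107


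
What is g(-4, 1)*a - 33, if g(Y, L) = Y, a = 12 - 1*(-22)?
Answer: -169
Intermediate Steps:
a = 34 (a = 12 + 22 = 34)
g(-4, 1)*a - 33 = -4*34 - 33 = -136 - 33 = -169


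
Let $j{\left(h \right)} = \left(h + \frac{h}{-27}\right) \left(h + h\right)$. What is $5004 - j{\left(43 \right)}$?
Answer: $\frac{38960}{27} \approx 1443.0$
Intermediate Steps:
$j{\left(h \right)} = \frac{52 h^{2}}{27}$ ($j{\left(h \right)} = \left(h + h \left(- \frac{1}{27}\right)\right) 2 h = \left(h - \frac{h}{27}\right) 2 h = \frac{26 h}{27} \cdot 2 h = \frac{52 h^{2}}{27}$)
$5004 - j{\left(43 \right)} = 5004 - \frac{52 \cdot 43^{2}}{27} = 5004 - \frac{52}{27} \cdot 1849 = 5004 - \frac{96148}{27} = \frac{38960}{27}$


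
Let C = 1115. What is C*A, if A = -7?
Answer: -7805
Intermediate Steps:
C*A = 1115*(-7) = -7805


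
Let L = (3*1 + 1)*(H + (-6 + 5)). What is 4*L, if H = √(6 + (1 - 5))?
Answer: -16 + 16*√2 ≈ 6.6274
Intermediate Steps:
H = √2 (H = √(6 - 4) = √2 ≈ 1.4142)
L = -4 + 4*√2 (L = (3*1 + 1)*(√2 + (-6 + 5)) = (3 + 1)*(√2 - 1) = 4*(-1 + √2) = -4 + 4*√2 ≈ 1.6569)
4*L = 4*(-4 + 4*√2) = -16 + 16*√2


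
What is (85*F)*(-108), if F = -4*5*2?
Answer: 367200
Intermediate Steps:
F = -40 (F = -20*2 = -40)
(85*F)*(-108) = (85*(-40))*(-108) = -3400*(-108) = 367200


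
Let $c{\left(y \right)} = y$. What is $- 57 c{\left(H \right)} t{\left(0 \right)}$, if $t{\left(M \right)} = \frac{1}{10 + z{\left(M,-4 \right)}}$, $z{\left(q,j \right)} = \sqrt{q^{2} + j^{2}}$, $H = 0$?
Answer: $0$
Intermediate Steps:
$z{\left(q,j \right)} = \sqrt{j^{2} + q^{2}}$
$t{\left(M \right)} = \frac{1}{10 + \sqrt{16 + M^{2}}}$ ($t{\left(M \right)} = \frac{1}{10 + \sqrt{\left(-4\right)^{2} + M^{2}}} = \frac{1}{10 + \sqrt{16 + M^{2}}}$)
$- 57 c{\left(H \right)} t{\left(0 \right)} = \frac{\left(-57\right) 0}{10 + \sqrt{16 + 0^{2}}} = \frac{0}{10 + \sqrt{16 + 0}} = \frac{0}{10 + \sqrt{16}} = \frac{0}{10 + 4} = \frac{0}{14} = 0 \cdot \frac{1}{14} = 0$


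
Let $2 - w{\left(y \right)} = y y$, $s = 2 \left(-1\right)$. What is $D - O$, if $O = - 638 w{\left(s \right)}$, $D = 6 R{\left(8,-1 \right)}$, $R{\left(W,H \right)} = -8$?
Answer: $-1324$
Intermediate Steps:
$s = -2$
$w{\left(y \right)} = 2 - y^{2}$ ($w{\left(y \right)} = 2 - y y = 2 - y^{2}$)
$D = -48$ ($D = 6 \left(-8\right) = -48$)
$O = 1276$ ($O = - 638 \left(2 - \left(-2\right)^{2}\right) = - 638 \left(2 - 4\right) = \left(-638\right) \left(-2\right) = 1276$)
$D - O = -48 - 1276 = -1324$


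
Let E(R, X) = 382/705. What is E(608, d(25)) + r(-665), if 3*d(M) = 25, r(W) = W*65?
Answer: -30473243/705 ≈ -43224.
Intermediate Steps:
r(W) = 65*W
d(M) = 25/3 (d(M) = (⅓)*25 = 25/3)
E(R, X) = 382/705 (E(R, X) = 382*(1/705) = 382/705)
E(608, d(25)) + r(-665) = 382/705 + 65*(-665) = 382/705 - 43225 = -30473243/705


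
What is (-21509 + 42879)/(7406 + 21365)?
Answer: 21370/28771 ≈ 0.74276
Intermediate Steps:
(-21509 + 42879)/(7406 + 21365) = 21370/28771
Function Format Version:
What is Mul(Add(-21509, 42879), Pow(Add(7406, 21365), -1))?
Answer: Rational(21370, 28771) ≈ 0.74276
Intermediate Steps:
Mul(Add(-21509, 42879), Pow(Add(7406, 21365), -1)) = Mul(21370, Pow(28771, -1)) = Mul(21370, Rational(1, 28771)) = Rational(21370, 28771)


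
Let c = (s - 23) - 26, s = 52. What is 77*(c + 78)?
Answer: 6237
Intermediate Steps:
c = 3 (c = (52 - 23) - 26 = 29 - 26 = 3)
77*(c + 78) = 77*(3 + 78) = 77*81 = 6237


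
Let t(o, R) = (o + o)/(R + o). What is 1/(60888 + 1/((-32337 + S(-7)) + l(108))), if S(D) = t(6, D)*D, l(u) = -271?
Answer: 32524/1980321311 ≈ 1.6424e-5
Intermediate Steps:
t(o, R) = 2*o/(R + o) (t(o, R) = (2*o)/(R + o) = 2*o/(R + o))
S(D) = 12*D/(6 + D) (S(D) = (2*6/(D + 6))*D = (2*6/(6 + D))*D = (12/(6 + D))*D = 12*D/(6 + D))
1/(60888 + 1/((-32337 + S(-7)) + l(108))) = 1/(60888 + 1/((-32337 + 12*(-7)/(6 - 7)) - 271)) = 1/(60888 + 1/((-32337 + 12*(-7)/(-1)) - 271)) = 1/(60888 + 1/((-32337 + 12*(-7)*(-1)) - 271)) = 1/(60888 + 1/((-32337 + 84) - 271)) = 1/(60888 + 1/(-32253 - 271)) = 1/(60888 + 1/(-32524)) = 1/(60888 - 1/32524) = 1/(1980321311/32524) = 32524/1980321311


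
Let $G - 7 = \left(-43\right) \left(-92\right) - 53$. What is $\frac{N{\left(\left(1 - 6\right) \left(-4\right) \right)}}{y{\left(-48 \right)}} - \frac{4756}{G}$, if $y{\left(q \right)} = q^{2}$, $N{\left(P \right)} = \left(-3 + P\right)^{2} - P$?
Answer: $- \frac{4953017}{4504320} \approx -1.0996$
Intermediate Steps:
$G = 3910$ ($G = 7 - -3903 = 7 + \left(3956 - 53\right) = 7 + 3903 = 3910$)
$\frac{N{\left(\left(1 - 6\right) \left(-4\right) \right)}}{y{\left(-48 \right)}} - \frac{4756}{G} = \frac{\left(-3 + \left(1 - 6\right) \left(-4\right)\right)^{2} - \left(1 - 6\right) \left(-4\right)}{\left(-48\right)^{2}} - \frac{4756}{3910} = \frac{\left(-3 - -20\right)^{2} - \left(-5\right) \left(-4\right)}{2304} - \frac{2378}{1955} = \left(\left(-3 + 20\right)^{2} - 20\right) \frac{1}{2304} - \frac{2378}{1955} = \left(17^{2} - 20\right) \frac{1}{2304} - \frac{2378}{1955} = \left(289 - 20\right) \frac{1}{2304} - \frac{2378}{1955} = 269 \cdot \frac{1}{2304} - \frac{2378}{1955} = \frac{269}{2304} - \frac{2378}{1955} = - \frac{4953017}{4504320}$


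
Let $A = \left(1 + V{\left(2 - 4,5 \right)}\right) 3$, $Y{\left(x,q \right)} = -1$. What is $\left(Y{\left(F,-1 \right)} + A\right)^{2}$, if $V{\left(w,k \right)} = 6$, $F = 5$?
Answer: $400$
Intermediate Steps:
$A = 21$ ($A = \left(1 + 6\right) 3 = 7 \cdot 3 = 21$)
$\left(Y{\left(F,-1 \right)} + A\right)^{2} = \left(-1 + 21\right)^{2} = 20^{2} = 400$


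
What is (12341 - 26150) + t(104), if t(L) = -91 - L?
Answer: -14004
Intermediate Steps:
(12341 - 26150) + t(104) = (12341 - 26150) + (-91 - 1*104) = -13809 + (-91 - 104) = -13809 - 195 = -14004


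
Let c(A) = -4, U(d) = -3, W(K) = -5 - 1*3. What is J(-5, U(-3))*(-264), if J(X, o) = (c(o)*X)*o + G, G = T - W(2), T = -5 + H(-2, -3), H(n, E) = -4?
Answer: 16104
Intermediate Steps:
W(K) = -8 (W(K) = -5 - 3 = -8)
T = -9 (T = -5 - 4 = -9)
G = -1 (G = -9 - 1*(-8) = -9 + 8 = -1)
J(X, o) = -1 - 4*X*o (J(X, o) = (-4*X)*o - 1 = -4*X*o - 1 = -1 - 4*X*o)
J(-5, U(-3))*(-264) = (-1 - 4*(-5)*(-3))*(-264) = (-1 - 60)*(-264) = -61*(-264) = 16104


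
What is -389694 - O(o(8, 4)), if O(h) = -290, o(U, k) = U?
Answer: -389404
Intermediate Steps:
-389694 - O(o(8, 4)) = -389694 - 1*(-290) = -389694 + 290 = -389404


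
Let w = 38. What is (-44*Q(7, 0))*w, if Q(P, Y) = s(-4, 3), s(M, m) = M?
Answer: 6688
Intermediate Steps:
Q(P, Y) = -4
(-44*Q(7, 0))*w = -44*(-4)*38 = 176*38 = 6688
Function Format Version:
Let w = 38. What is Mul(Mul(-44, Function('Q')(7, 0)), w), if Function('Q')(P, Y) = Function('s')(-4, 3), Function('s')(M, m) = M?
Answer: 6688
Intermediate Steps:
Function('Q')(P, Y) = -4
Mul(Mul(-44, Function('Q')(7, 0)), w) = Mul(Mul(-44, -4), 38) = Mul(176, 38) = 6688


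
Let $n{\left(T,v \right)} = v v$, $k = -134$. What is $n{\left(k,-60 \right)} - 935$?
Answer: $2665$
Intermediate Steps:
$n{\left(T,v \right)} = v^{2}$
$n{\left(k,-60 \right)} - 935 = \left(-60\right)^{2} - 935 = 3600 - 935 = 2665$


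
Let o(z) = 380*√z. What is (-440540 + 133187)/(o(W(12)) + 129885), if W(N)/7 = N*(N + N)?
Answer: -126731887/52631755 + 31145104*√14/368422285 ≈ -2.0916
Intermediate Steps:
W(N) = 14*N² (W(N) = 7*(N*(N + N)) = 7*(N*(2*N)) = 7*(2*N²) = 14*N²)
(-440540 + 133187)/(o(W(12)) + 129885) = (-440540 + 133187)/(380*√(14*12²) + 129885) = -307353/(380*√(14*144) + 129885) = -307353/(380*√2016 + 129885) = -307353/(380*(12*√14) + 129885) = -307353/(4560*√14 + 129885) = -307353/(129885 + 4560*√14)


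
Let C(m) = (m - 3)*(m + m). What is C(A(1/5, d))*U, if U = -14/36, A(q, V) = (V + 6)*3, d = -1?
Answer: -140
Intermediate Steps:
A(q, V) = 18 + 3*V (A(q, V) = (6 + V)*3 = 18 + 3*V)
C(m) = 2*m*(-3 + m) (C(m) = (-3 + m)*(2*m) = 2*m*(-3 + m))
U = -7/18 (U = -14*1/36 = -7/18 ≈ -0.38889)
C(A(1/5, d))*U = (2*(18 + 3*(-1))*(-3 + (18 + 3*(-1))))*(-7/18) = (2*(18 - 3)*(-3 + (18 - 3)))*(-7/18) = (2*15*(-3 + 15))*(-7/18) = (2*15*12)*(-7/18) = 360*(-7/18) = -140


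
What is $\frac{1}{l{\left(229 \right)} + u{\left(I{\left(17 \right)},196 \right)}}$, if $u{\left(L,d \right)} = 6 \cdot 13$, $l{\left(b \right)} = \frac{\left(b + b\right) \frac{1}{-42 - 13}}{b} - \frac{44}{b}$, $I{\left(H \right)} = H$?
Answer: $\frac{12595}{979532} \approx 0.012858$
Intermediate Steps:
$l{\left(b \right)} = - \frac{2}{55} - \frac{44}{b}$ ($l{\left(b \right)} = \frac{2 b \frac{1}{-55}}{b} - \frac{44}{b} = \frac{2 b \left(- \frac{1}{55}\right)}{b} - \frac{44}{b} = \frac{\left(- \frac{2}{55}\right) b}{b} - \frac{44}{b} = - \frac{2}{55} - \frac{44}{b}$)
$u{\left(L,d \right)} = 78$
$\frac{1}{l{\left(229 \right)} + u{\left(I{\left(17 \right)},196 \right)}} = \frac{1}{\left(- \frac{2}{55} - \frac{44}{229}\right) + 78} = \frac{1}{- \frac{2878}{12595} + 78} = \frac{1}{\frac{979532}{12595}} = \frac{12595}{979532}$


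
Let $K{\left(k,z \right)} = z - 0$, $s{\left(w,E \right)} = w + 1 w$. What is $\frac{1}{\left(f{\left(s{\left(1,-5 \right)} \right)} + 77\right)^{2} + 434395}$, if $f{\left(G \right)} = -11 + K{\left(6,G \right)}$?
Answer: $\frac{1}{439019} \approx 2.2778 \cdot 10^{-6}$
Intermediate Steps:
$s{\left(w,E \right)} = 2 w$ ($s{\left(w,E \right)} = w + w = 2 w$)
$K{\left(k,z \right)} = z$ ($K{\left(k,z \right)} = z + 0 = z$)
$f{\left(G \right)} = -11 + G$
$\frac{1}{\left(f{\left(s{\left(1,-5 \right)} \right)} + 77\right)^{2} + 434395} = \frac{1}{\left(\left(-11 + 2 \cdot 1\right) + 77\right)^{2} + 434395} = \frac{1}{\left(\left(-11 + 2\right) + 77\right)^{2} + 434395} = \frac{1}{\left(-9 + 77\right)^{2} + 434395} = \frac{1}{68^{2} + 434395} = \frac{1}{4624 + 434395} = \frac{1}{439019}$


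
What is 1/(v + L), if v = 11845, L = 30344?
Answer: 1/42189 ≈ 2.3703e-5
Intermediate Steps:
1/(v + L) = 1/(11845 + 30344) = 1/42189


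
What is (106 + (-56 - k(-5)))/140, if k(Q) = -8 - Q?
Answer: 53/140 ≈ 0.37857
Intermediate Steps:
(106 + (-56 - k(-5)))/140 = (106 + (-56 - (-8 - 1*(-5))))/140 = (106 + (-56 - (-8 + 5)))/140 = (106 + (-56 - 1*(-3)))/140 = (106 + (-56 + 3))/140 = (106 - 53)/140 = (1/140)*53 = 53/140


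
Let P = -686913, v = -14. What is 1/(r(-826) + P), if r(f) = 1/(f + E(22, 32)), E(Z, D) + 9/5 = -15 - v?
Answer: -4144/2846567477 ≈ -1.4558e-6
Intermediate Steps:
E(Z, D) = -14/5 (E(Z, D) = -9/5 + (-15 - 1*(-14)) = -9/5 + (-15 + 14) = -9/5 - 1 = -14/5)
r(f) = 1/(-14/5 + f) (r(f) = 1/(f - 14/5) = 1/(-14/5 + f))
1/(r(-826) + P) = 1/(5/(-14 + 5*(-826)) - 686913) = 1/(5/(-14 - 4130) - 686913) = 1/(5/(-4144) - 686913) = 1/(5*(-1/4144) - 686913) = 1/(-5/4144 - 686913) = 1/(-2846567477/4144) = -4144/2846567477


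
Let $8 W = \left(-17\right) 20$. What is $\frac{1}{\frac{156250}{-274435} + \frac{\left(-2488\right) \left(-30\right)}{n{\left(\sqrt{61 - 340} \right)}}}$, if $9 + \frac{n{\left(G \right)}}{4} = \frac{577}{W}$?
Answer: $- \frac{105328153}{87116239450} \approx -0.0012091$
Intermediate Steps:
$W = - \frac{85}{2}$ ($W = \frac{\left(-17\right) 20}{8} = \frac{1}{8} \left(-340\right) = - \frac{85}{2} \approx -42.5$)
$n{\left(G \right)} = - \frac{7676}{85}$ ($n{\left(G \right)} = -36 + 4 \frac{577}{- \frac{85}{2}} = -36 + 4 \cdot 577 \left(- \frac{2}{85}\right) = -36 + 4 \left(- \frac{1154}{85}\right) = -36 - \frac{4616}{85} = - \frac{7676}{85}$)
$\frac{1}{\frac{156250}{-274435} + \frac{\left(-2488\right) \left(-30\right)}{n{\left(\sqrt{61 - 340} \right)}}} = \frac{1}{\frac{156250}{-274435} + \frac{\left(-2488\right) \left(-30\right)}{- \frac{7676}{85}}} = \frac{1}{156250 \left(- \frac{1}{274435}\right) + 74640 \left(- \frac{85}{7676}\right)} = \frac{1}{- \frac{31250}{54887} - \frac{1586100}{1919}} = \frac{1}{- \frac{87116239450}{105328153}} = - \frac{105328153}{87116239450}$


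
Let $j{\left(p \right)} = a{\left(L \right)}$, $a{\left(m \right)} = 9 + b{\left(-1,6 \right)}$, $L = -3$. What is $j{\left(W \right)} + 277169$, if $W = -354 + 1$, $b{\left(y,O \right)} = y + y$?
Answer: $277176$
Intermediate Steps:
$b{\left(y,O \right)} = 2 y$
$W = -353$
$a{\left(m \right)} = 7$ ($a{\left(m \right)} = 9 + 2 \left(-1\right) = 9 - 2 = 7$)
$j{\left(p \right)} = 7$
$j{\left(W \right)} + 277169 = 7 + 277169 = 277176$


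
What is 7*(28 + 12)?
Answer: 280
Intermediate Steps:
7*(28 + 12) = 7*40 = 280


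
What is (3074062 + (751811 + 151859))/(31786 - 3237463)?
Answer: -3977732/3205677 ≈ -1.2408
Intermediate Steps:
(3074062 + (751811 + 151859))/(31786 - 3237463) = (3074062 + 903670)/(-3205677) = 3977732*(-1/3205677) = -3977732/3205677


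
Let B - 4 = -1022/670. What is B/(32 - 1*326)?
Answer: -829/98490 ≈ -0.0084171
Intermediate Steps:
B = 829/335 (B = 4 - 1022/670 = 4 - 1022*1/670 = 4 - 511/335 = 829/335 ≈ 2.4746)
B/(32 - 1*326) = 829/(335*(32 - 1*326)) = 829/(335*(32 - 326)) = (829/335)/(-294) = (829/335)*(-1/294) = -829/98490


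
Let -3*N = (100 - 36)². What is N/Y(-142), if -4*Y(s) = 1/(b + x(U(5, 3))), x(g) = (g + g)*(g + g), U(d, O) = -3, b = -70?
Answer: -557056/3 ≈ -1.8569e+5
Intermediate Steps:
x(g) = 4*g² (x(g) = (2*g)*(2*g) = 4*g²)
Y(s) = 1/136 (Y(s) = -1/(4*(-70 + 4*(-3)²)) = -1/(4*(-70 + 4*9)) = -1/(4*(-70 + 36)) = -¼/(-34) = -¼*(-1/34) = 1/136)
N = -4096/3 (N = -(100 - 36)²/3 = -⅓*64² = -⅓*4096 = -4096/3 ≈ -1365.3)
N/Y(-142) = -4096/(3*1/136) = -4096/3*136 = -557056/3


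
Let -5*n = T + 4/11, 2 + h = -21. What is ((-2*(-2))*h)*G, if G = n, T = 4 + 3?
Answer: 7452/55 ≈ 135.49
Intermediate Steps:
h = -23 (h = -2 - 21 = -23)
T = 7
n = -81/55 (n = -(7 + 4/11)/5 = -1/5*81/11 = -81/55 ≈ -1.4727)
G = -81/55 ≈ -1.4727
((-2*(-2))*h)*G = (-2*(-2)*(-23))*(-81/55) = (4*(-23))*(-81/55) = -92*(-81/55) = 7452/55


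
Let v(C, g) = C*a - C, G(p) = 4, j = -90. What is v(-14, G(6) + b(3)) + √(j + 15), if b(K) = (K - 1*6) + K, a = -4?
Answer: 70 + 5*I*√3 ≈ 70.0 + 8.6602*I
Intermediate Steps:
b(K) = -6 + 2*K (b(K) = (K - 6) + K = (-6 + K) + K = -6 + 2*K)
v(C, g) = -5*C (v(C, g) = C*(-4) - C = -4*C - C = -5*C)
v(-14, G(6) + b(3)) + √(j + 15) = -5*(-14) + √(-90 + 15) = 70 + √(-75) = 70 + 5*I*√3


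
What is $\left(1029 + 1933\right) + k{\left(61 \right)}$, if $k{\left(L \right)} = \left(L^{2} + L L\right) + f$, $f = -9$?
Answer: $10395$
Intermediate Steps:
$k{\left(L \right)} = -9 + 2 L^{2}$ ($k{\left(L \right)} = \left(L^{2} + L L\right) - 9 = \left(L^{2} + L^{2}\right) - 9 = 2 L^{2} - 9 = -9 + 2 L^{2}$)
$\left(1029 + 1933\right) + k{\left(61 \right)} = \left(1029 + 1933\right) - \left(9 - 2 \cdot 61^{2}\right) = 2962 + \left(-9 + 2 \cdot 3721\right) = 2962 + \left(-9 + 7442\right) = 2962 + 7433 = 10395$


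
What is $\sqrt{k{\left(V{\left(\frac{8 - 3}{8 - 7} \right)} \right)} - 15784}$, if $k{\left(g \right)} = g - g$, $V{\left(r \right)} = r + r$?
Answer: $2 i \sqrt{3946} \approx 125.63 i$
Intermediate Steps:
$V{\left(r \right)} = 2 r$
$k{\left(g \right)} = 0$
$\sqrt{k{\left(V{\left(\frac{8 - 3}{8 - 7} \right)} \right)} - 15784} = \sqrt{0 - 15784} = \sqrt{-15784} = 2 i \sqrt{3946}$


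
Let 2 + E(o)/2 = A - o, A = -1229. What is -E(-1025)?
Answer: 412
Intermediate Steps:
E(o) = -2462 - 2*o (E(o) = -4 + 2*(-1229 - o) = -4 + (-2458 - 2*o) = -2462 - 2*o)
-E(-1025) = -(-2462 - 2*(-1025)) = -(-2462 + 2050) = -1*(-412) = 412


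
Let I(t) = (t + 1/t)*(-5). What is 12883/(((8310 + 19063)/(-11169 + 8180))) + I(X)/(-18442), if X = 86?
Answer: -61072006879039/43413906476 ≈ -1406.7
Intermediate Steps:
I(t) = -5*t - 5/t
12883/(((8310 + 19063)/(-11169 + 8180))) + I(X)/(-18442) = 12883/(((8310 + 19063)/(-11169 + 8180))) + (-5*86 - 5/86)/(-18442) = 12883/((27373/(-2989))) + (-430 - 5*1/86)*(-1/18442) = 12883/((27373*(-1/2989))) + (-430 - 5/86)*(-1/18442) = 12883/(-27373/2989) - 36985/86*(-1/18442) = 12883*(-2989/27373) + 36985/1586012 = -38507287/27373 + 36985/1586012 = -61072006879039/43413906476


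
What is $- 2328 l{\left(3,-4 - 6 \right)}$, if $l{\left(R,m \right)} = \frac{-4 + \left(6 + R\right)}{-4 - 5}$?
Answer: $\frac{3880}{3} \approx 1293.3$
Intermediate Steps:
$l{\left(R,m \right)} = - \frac{2}{9} - \frac{R}{9}$ ($l{\left(R,m \right)} = \frac{2 + R}{-9} = \left(2 + R\right) \left(- \frac{1}{9}\right) = - \frac{2}{9} - \frac{R}{9}$)
$- 2328 l{\left(3,-4 - 6 \right)} = - 2328 \left(- \frac{2}{9} - \frac{1}{3}\right) = \left(-2328\right) \left(- \frac{5}{9}\right) = \frac{3880}{3}$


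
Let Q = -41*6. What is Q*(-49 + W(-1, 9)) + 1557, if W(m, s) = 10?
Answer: 11151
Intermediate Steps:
Q = -246
Q*(-49 + W(-1, 9)) + 1557 = -246*(-49 + 10) + 1557 = -246*(-39) + 1557 = 9594 + 1557 = 11151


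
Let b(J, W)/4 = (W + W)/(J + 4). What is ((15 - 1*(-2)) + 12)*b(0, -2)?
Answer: -116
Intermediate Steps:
b(J, W) = 8*W/(4 + J) (b(J, W) = 4*((W + W)/(J + 4)) = 4*((2*W)/(4 + J)) = 4*(2*W/(4 + J)) = 8*W/(4 + J))
((15 - 1*(-2)) + 12)*b(0, -2) = ((15 - 1*(-2)) + 12)*(8*(-2)/(4 + 0)) = ((15 + 2) + 12)*(8*(-2)/4) = (17 + 12)*(8*(-2)*(¼)) = 29*(-4) = -116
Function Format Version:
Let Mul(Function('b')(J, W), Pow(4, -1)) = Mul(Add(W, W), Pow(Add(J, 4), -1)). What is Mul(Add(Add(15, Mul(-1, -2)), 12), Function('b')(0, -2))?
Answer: -116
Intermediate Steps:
Function('b')(J, W) = Mul(8, W, Pow(Add(4, J), -1)) (Function('b')(J, W) = Mul(4, Mul(Add(W, W), Pow(Add(J, 4), -1))) = Mul(4, Mul(Mul(2, W), Pow(Add(4, J), -1))) = Mul(4, Mul(2, W, Pow(Add(4, J), -1))) = Mul(8, W, Pow(Add(4, J), -1)))
Mul(Add(Add(15, Mul(-1, -2)), 12), Function('b')(0, -2)) = Mul(Add(Add(15, Mul(-1, -2)), 12), Mul(8, -2, Pow(Add(4, 0), -1))) = Mul(Add(Add(15, 2), 12), Mul(8, -2, Pow(4, -1))) = Mul(Add(17, 12), Mul(8, -2, Rational(1, 4))) = Mul(29, -4) = -116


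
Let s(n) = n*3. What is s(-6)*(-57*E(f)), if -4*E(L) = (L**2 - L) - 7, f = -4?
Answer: -6669/2 ≈ -3334.5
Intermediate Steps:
s(n) = 3*n
E(L) = 7/4 - L**2/4 + L/4 (E(L) = -((L**2 - L) - 7)/4 = -(-7 + L**2 - L)/4 = 7/4 - L**2/4 + L/4)
s(-6)*(-57*E(f)) = (3*(-6))*(-57*(7/4 - 1/4*(-4)**2 + (1/4)*(-4))) = -(-1026)*(7/4 - 1/4*16 - 1) = -(-1026)*(7/4 - 4 - 1) = -(-1026)*(-13)/4 = -18*741/4 = -6669/2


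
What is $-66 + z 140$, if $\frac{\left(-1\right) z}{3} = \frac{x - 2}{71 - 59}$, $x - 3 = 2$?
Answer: $-171$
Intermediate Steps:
$x = 5$ ($x = 3 + 2 = 5$)
$z = - \frac{3}{4}$ ($z = - 3 \frac{5 - 2}{71 - 59} = - 3 \cdot \frac{3}{12} = - 3 \cdot 3 \cdot \frac{1}{12} = \left(-3\right) \frac{1}{4} = - \frac{3}{4} \approx -0.75$)
$-66 + z 140 = -66 - 105 = -171$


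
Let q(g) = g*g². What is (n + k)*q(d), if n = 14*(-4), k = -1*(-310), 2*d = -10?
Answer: -31750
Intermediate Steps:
d = -5 (d = (½)*(-10) = -5)
q(g) = g³
k = 310
n = -56
(n + k)*q(d) = (-56 + 310)*(-5)³ = 254*(-125) = -31750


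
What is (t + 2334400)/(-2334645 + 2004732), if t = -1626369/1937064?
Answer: -1507293525077/213020865144 ≈ -7.0758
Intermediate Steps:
t = -542123/645688 (t = -1626369*1/1937064 = -542123/645688 ≈ -0.83961)
(t + 2334400)/(-2334645 + 2004732) = (-542123/645688 + 2334400)/(-2334645 + 2004732) = (1507293525077/645688)/(-329913) = (1507293525077/645688)*(-1/329913) = -1507293525077/213020865144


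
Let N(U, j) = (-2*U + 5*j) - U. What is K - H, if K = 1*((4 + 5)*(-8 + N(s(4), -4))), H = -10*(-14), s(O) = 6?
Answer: -554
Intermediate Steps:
H = 140
N(U, j) = -3*U + 5*j
K = -414 (K = 1*((4 + 5)*(-8 + (-3*6 + 5*(-4)))) = 1*(9*(-8 + (-18 - 20))) = 1*(9*(-8 - 38)) = 1*(9*(-46)) = 1*(-414) = -414)
K - H = -414 - 1*140 = -414 - 140 = -554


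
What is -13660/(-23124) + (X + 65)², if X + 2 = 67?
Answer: 97702315/5781 ≈ 16901.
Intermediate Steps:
X = 65 (X = -2 + 67 = 65)
-13660/(-23124) + (X + 65)² = -13660/(-23124) + (65 + 65)² = -13660*(-1/23124) + 130² = 3415/5781 + 16900 = 97702315/5781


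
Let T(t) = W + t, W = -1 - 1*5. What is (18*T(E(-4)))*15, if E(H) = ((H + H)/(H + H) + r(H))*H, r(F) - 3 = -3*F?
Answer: -18900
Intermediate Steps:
W = -6 (W = -1 - 5 = -6)
r(F) = 3 - 3*F
E(H) = H*(4 - 3*H) (E(H) = ((H + H)/(H + H) + (3 - 3*H))*H = ((2*H)/((2*H)) + (3 - 3*H))*H = ((2*H)*(1/(2*H)) + (3 - 3*H))*H = (1 + (3 - 3*H))*H = (4 - 3*H)*H = H*(4 - 3*H))
T(t) = -6 + t
(18*T(E(-4)))*15 = (18*(-6 - 4*(4 - 3*(-4))))*15 = (18*(-6 - 4*(4 + 12)))*15 = (18*(-6 - 4*16))*15 = (18*(-6 - 64))*15 = (18*(-70))*15 = -1260*15 = -18900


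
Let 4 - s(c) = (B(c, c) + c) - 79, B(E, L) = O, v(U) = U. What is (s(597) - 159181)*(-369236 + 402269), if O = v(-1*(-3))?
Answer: -5275304034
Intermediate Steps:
O = 3 (O = -1*(-3) = 3)
B(E, L) = 3
s(c) = 80 - c (s(c) = 4 - ((3 + c) - 79) = 4 - (-76 + c) = 4 + (76 - c) = 80 - c)
(s(597) - 159181)*(-369236 + 402269) = ((80 - 1*597) - 159181)*(-369236 + 402269) = ((80 - 597) - 159181)*33033 = (-517 - 159181)*33033 = -159698*33033 = -5275304034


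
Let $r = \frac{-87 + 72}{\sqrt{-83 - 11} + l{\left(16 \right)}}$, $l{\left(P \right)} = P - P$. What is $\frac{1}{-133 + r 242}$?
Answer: $- \frac{6251}{7419833} - \frac{1815 i \sqrt{94}}{7419833} \approx -0.00084247 - 0.0023716 i$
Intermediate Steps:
$l{\left(P \right)} = 0$
$r = \frac{15 i \sqrt{94}}{94}$ ($r = \frac{-87 + 72}{\sqrt{-83 - 11} + 0} = - \frac{15}{\sqrt{-94} + 0} = - \frac{15}{i \sqrt{94} + 0} = - \frac{15}{i \sqrt{94}} = - 15 \left(- \frac{i \sqrt{94}}{94}\right) = \frac{15 i \sqrt{94}}{94} \approx 1.5471 i$)
$\frac{1}{-133 + r 242} = \frac{1}{-133 + \frac{15 i \sqrt{94}}{94} \cdot 242} = \frac{1}{-133 + \frac{1815 i \sqrt{94}}{47}}$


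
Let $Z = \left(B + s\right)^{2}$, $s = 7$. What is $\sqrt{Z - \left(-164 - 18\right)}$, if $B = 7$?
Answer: $3 \sqrt{42} \approx 19.442$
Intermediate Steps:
$Z = 196$ ($Z = \left(7 + 7\right)^{2} = 14^{2} = 196$)
$\sqrt{Z - \left(-164 - 18\right)} = \sqrt{196 - \left(-164 - 18\right)} = \sqrt{196 - -182} = \sqrt{196 + 182} = \sqrt{378} = 3 \sqrt{42}$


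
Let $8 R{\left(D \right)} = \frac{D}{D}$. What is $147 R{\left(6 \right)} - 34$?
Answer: $- \frac{125}{8} \approx -15.625$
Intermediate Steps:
$R{\left(D \right)} = \frac{1}{8}$ ($R{\left(D \right)} = \frac{D \frac{1}{D}}{8} = \frac{1}{8} \cdot 1 = \frac{1}{8}$)
$147 R{\left(6 \right)} - 34 = 147 \cdot \frac{1}{8} - 34 = \frac{147}{8} - 34 = - \frac{125}{8}$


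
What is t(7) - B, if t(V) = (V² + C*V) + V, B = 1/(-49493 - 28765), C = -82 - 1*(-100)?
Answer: 14242957/78258 ≈ 182.00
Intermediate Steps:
C = 18 (C = -82 + 100 = 18)
B = -1/78258 (B = 1/(-78258) = -1/78258 ≈ -1.2778e-5)
t(V) = V² + 19*V (t(V) = (V² + 18*V) + V = V² + 19*V)
t(7) - B = 7*(19 + 7) - 1*(-1/78258) = 7*26 + 1/78258 = 182 + 1/78258 = 14242957/78258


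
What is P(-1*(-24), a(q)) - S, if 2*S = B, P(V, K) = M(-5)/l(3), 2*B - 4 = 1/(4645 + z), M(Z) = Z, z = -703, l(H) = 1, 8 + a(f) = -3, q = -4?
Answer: -94609/15768 ≈ -6.0001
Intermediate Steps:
a(f) = -11 (a(f) = -8 - 3 = -11)
B = 15769/7884 (B = 2 + 1/(2*(4645 - 703)) = 2 + (½)/3942 = 2 + (½)*(1/3942) = 2 + 1/7884 = 15769/7884 ≈ 2.0001)
P(V, K) = -5 (P(V, K) = -5/1 = -5*1 = -5)
S = 15769/15768 (S = (½)*(15769/7884) = 15769/15768 ≈ 1.0001)
P(-1*(-24), a(q)) - S = -5 - 1*15769/15768 = -5 - 15769/15768 = -94609/15768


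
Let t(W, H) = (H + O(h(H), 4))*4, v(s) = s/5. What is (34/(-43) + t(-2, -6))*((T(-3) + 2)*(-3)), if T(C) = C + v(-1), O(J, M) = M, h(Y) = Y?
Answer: -6804/215 ≈ -31.647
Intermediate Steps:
v(s) = s/5 (v(s) = s*(⅕) = s/5)
t(W, H) = 16 + 4*H (t(W, H) = (H + 4)*4 = (4 + H)*4 = 16 + 4*H)
T(C) = -⅕ + C (T(C) = C + (⅕)*(-1) = C - ⅕ = -⅕ + C)
(34/(-43) + t(-2, -6))*((T(-3) + 2)*(-3)) = (34/(-43) + (16 + 4*(-6)))*(((-⅕ - 3) + 2)*(-3)) = (34*(-1/43) + (16 - 24))*((-16/5 + 2)*(-3)) = (-34/43 - 8)*(-6/5*(-3)) = -378/43*18/5 = -6804/215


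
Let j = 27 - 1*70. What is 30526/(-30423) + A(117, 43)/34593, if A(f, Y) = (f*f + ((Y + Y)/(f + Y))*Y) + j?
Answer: -17070146891/28064609040 ≈ -0.60824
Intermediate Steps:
j = -43 (j = 27 - 70 = -43)
A(f, Y) = -43 + f² + 2*Y²/(Y + f) (A(f, Y) = (f*f + ((Y + Y)/(f + Y))*Y) - 43 = (f² + ((2*Y)/(Y + f))*Y) - 43 = (f² + (2*Y/(Y + f))*Y) - 43 = (f² + 2*Y²/(Y + f)) - 43 = -43 + f² + 2*Y²/(Y + f))
30526/(-30423) + A(117, 43)/34593 = 30526/(-30423) + ((117³ - 43*43 - 43*117 + 2*43² + 43*117²)/(43 + 117))/34593 = 30526*(-1/30423) + ((1601613 - 1849 - 5031 + 2*1849 + 43*13689)/160)*(1/34593) = -30526/30423 + ((1601613 - 1849 - 5031 + 3698 + 588627)/160)*(1/34593) = -30526/30423 + ((1/160)*2187058)*(1/34593) = -30526/30423 + (1093529/80)*(1/34593) = -30526/30423 + 1093529/2767440 = -17070146891/28064609040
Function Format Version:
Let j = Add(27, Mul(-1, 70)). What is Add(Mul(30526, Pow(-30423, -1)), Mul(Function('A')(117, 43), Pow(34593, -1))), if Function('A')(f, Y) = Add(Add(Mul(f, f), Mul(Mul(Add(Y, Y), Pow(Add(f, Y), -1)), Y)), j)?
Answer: Rational(-17070146891, 28064609040) ≈ -0.60824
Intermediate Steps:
j = -43 (j = Add(27, -70) = -43)
Function('A')(f, Y) = Add(-43, Pow(f, 2), Mul(2, Pow(Y, 2), Pow(Add(Y, f), -1))) (Function('A')(f, Y) = Add(Add(Mul(f, f), Mul(Mul(Add(Y, Y), Pow(Add(f, Y), -1)), Y)), -43) = Add(Add(Pow(f, 2), Mul(Mul(Mul(2, Y), Pow(Add(Y, f), -1)), Y)), -43) = Add(Add(Pow(f, 2), Mul(Mul(2, Y, Pow(Add(Y, f), -1)), Y)), -43) = Add(Add(Pow(f, 2), Mul(2, Pow(Y, 2), Pow(Add(Y, f), -1))), -43) = Add(-43, Pow(f, 2), Mul(2, Pow(Y, 2), Pow(Add(Y, f), -1))))
Add(Mul(30526, Pow(-30423, -1)), Mul(Function('A')(117, 43), Pow(34593, -1))) = Add(Mul(30526, Pow(-30423, -1)), Mul(Mul(Pow(Add(43, 117), -1), Add(Pow(117, 3), Mul(-43, 43), Mul(-43, 117), Mul(2, Pow(43, 2)), Mul(43, Pow(117, 2)))), Pow(34593, -1))) = Add(Mul(30526, Rational(-1, 30423)), Mul(Mul(Pow(160, -1), Add(1601613, -1849, -5031, Mul(2, 1849), Mul(43, 13689))), Rational(1, 34593))) = Add(Rational(-30526, 30423), Mul(Mul(Rational(1, 160), Add(1601613, -1849, -5031, 3698, 588627)), Rational(1, 34593))) = Add(Rational(-30526, 30423), Mul(Mul(Rational(1, 160), 2187058), Rational(1, 34593))) = Add(Rational(-30526, 30423), Mul(Rational(1093529, 80), Rational(1, 34593))) = Add(Rational(-30526, 30423), Rational(1093529, 2767440)) = Rational(-17070146891, 28064609040)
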